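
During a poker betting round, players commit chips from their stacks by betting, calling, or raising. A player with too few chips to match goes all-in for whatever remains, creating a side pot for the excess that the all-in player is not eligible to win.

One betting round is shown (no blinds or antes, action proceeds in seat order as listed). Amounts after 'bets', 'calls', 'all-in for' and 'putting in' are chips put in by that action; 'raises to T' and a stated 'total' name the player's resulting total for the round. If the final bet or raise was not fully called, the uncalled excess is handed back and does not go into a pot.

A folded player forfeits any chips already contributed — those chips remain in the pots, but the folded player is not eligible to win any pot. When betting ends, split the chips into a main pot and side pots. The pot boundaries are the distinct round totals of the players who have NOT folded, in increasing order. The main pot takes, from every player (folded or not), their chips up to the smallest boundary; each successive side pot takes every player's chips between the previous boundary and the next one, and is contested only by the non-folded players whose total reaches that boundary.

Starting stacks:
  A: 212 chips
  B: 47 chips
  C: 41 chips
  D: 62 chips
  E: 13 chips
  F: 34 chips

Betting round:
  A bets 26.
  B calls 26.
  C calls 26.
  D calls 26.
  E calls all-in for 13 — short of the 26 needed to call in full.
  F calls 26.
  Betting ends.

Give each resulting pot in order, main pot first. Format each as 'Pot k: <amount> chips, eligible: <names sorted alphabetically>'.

Contributions: A=26, B=26, C=26, D=26, E=13, F=26
Pot levels (distinct totals of non-folded players): 13, 26
Layer 1-13: 13 each from A, B, C, D, E, F = 13*6 = 78 chips; eligible A, B, C, D, E, F
Layer 14-26: 13 each from A, B, C, D, F = 13*5 = 65 chips; eligible A, B, C, D, F

Pot 1: 78 chips, eligible: A, B, C, D, E, F
Pot 2: 65 chips, eligible: A, B, C, D, F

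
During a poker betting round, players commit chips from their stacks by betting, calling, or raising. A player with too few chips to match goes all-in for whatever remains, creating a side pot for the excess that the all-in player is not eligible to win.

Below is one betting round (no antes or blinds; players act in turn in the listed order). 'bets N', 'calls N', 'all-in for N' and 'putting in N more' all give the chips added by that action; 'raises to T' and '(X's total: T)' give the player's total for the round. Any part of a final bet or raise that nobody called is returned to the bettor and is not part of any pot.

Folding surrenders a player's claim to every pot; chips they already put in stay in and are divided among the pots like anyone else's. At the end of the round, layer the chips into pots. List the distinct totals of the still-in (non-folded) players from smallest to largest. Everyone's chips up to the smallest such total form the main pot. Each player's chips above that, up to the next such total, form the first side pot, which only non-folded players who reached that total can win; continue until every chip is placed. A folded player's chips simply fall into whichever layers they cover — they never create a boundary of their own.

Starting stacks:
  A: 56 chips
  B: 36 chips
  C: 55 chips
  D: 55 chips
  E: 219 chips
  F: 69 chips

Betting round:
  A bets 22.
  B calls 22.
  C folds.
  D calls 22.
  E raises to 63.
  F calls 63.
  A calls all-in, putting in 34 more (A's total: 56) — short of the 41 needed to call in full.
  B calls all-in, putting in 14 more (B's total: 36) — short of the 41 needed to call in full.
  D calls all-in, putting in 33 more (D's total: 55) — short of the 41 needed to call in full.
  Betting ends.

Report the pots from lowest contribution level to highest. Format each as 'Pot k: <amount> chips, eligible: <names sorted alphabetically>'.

Contributions: A=56, B=36, D=55, E=63, F=63
Folded: C
Pot levels (distinct totals of non-folded players): 36, 55, 56, 63
Layer 1-36: 36 each from A, B, D, E, F = 36*5 = 180 chips; eligible A, B, D, E, F
Layer 37-55: 19 each from A, D, E, F = 19*4 = 76 chips; eligible A, D, E, F
Layer 56-56: 1 each from A, E, F = 1*3 = 3 chips; eligible A, E, F
Layer 57-63: 7 each from E, F = 7*2 = 14 chips; eligible E, F

Pot 1: 180 chips, eligible: A, B, D, E, F
Pot 2: 76 chips, eligible: A, D, E, F
Pot 3: 3 chips, eligible: A, E, F
Pot 4: 14 chips, eligible: E, F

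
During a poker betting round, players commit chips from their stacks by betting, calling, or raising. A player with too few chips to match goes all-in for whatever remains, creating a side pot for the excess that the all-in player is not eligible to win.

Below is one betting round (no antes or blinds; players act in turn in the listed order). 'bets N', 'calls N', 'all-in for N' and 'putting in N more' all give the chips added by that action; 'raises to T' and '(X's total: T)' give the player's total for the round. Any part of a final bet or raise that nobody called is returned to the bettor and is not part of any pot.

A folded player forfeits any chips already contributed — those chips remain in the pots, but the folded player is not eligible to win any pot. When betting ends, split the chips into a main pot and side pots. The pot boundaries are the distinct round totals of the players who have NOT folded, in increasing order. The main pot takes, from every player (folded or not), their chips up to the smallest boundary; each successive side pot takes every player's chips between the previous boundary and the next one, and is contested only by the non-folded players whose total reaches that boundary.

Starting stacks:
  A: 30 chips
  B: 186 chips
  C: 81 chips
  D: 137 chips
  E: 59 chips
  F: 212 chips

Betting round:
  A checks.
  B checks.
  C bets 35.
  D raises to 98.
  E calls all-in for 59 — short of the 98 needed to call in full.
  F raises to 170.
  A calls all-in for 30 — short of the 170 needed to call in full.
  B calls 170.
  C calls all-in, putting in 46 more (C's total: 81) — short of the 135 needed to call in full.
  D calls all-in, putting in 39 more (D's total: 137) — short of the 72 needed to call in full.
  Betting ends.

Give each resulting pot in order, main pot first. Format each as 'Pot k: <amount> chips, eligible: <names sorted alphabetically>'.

Pot 1: 180 chips, eligible: A, B, C, D, E, F
Pot 2: 145 chips, eligible: B, C, D, E, F
Pot 3: 88 chips, eligible: B, C, D, F
Pot 4: 168 chips, eligible: B, D, F
Pot 5: 66 chips, eligible: B, F

Derivation:
Contributions: A=30, B=170, C=81, D=137, E=59, F=170
Pot levels (distinct totals of non-folded players): 30, 59, 81, 137, 170
Layer 1-30: 30 each from A, B, C, D, E, F = 30*6 = 180 chips; eligible A, B, C, D, E, F
Layer 31-59: 29 each from B, C, D, E, F = 29*5 = 145 chips; eligible B, C, D, E, F
Layer 60-81: 22 each from B, C, D, F = 22*4 = 88 chips; eligible B, C, D, F
Layer 82-137: 56 each from B, D, F = 56*3 = 168 chips; eligible B, D, F
Layer 138-170: 33 each from B, F = 33*2 = 66 chips; eligible B, F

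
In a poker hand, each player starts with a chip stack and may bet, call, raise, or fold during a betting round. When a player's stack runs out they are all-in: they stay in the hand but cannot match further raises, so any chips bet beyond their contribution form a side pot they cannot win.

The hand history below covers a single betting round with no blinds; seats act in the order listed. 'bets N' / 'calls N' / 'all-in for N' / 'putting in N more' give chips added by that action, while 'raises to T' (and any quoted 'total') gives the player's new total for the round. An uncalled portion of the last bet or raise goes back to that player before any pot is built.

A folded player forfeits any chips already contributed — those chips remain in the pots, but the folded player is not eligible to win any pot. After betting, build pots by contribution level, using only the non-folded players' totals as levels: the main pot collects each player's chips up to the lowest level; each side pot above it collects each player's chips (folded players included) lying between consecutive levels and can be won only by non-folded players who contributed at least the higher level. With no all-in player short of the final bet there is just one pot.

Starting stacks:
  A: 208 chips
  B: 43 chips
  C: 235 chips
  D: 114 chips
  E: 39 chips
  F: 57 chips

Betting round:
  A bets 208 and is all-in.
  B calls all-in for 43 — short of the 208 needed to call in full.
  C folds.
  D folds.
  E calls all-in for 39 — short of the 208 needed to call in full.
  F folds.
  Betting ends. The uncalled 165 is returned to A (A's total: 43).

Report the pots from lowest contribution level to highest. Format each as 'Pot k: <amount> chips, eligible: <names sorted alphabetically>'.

Pot 1: 117 chips, eligible: A, B, E
Pot 2: 8 chips, eligible: A, B

Derivation:
Contributions (after 165 returned to A): A=43, B=43, E=39
Folded: C, D, F
Pot levels (distinct totals of non-folded players): 39, 43
Layer 1-39: 39 each from A, B, E = 39*3 = 117 chips; eligible A, B, E
Layer 40-43: 4 each from A, B = 4*2 = 8 chips; eligible A, B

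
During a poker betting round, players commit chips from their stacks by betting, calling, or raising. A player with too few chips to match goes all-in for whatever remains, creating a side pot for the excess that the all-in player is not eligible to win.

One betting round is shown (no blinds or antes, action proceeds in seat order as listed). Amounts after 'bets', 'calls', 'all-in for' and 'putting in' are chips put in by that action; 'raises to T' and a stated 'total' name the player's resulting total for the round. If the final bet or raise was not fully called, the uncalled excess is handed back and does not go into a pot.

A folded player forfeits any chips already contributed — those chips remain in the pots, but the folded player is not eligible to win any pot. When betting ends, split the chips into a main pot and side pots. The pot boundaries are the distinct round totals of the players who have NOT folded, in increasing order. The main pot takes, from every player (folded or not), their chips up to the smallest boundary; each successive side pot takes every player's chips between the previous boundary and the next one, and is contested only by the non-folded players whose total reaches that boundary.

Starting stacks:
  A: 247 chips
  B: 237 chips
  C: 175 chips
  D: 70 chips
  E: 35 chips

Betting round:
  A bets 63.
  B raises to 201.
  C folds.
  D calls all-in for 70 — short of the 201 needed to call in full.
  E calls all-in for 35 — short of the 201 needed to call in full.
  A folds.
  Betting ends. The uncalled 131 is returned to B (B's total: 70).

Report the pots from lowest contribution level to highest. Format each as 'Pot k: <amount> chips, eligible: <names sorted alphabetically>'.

Contributions (after 131 returned to B): A=63, B=70, D=70, E=35
Folded: A, C
Pot levels (distinct totals of non-folded players): 35, 70
Layer 1-35: 35 each from A, B, D, E = 35*4 = 140 chips; eligible B, D, E
Layer 36-70: A 28 + B 35 + D 35 = 98 chips; eligible B, D

Pot 1: 140 chips, eligible: B, D, E
Pot 2: 98 chips, eligible: B, D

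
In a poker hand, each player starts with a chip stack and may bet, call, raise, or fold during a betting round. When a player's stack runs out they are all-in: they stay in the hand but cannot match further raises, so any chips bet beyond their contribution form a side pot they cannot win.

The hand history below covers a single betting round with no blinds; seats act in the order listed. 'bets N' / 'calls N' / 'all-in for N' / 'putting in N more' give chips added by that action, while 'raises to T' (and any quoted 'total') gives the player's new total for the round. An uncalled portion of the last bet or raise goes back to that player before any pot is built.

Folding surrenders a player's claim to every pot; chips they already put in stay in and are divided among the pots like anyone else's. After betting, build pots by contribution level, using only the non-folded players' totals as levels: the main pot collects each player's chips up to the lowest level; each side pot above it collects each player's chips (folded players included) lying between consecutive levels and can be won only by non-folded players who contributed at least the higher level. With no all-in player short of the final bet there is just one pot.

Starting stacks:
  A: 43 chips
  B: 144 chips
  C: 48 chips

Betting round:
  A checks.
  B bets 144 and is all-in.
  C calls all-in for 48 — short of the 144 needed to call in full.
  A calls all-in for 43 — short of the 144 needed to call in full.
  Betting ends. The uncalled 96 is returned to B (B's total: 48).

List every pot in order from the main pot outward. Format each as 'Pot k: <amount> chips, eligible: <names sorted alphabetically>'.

Pot 1: 129 chips, eligible: A, B, C
Pot 2: 10 chips, eligible: B, C

Derivation:
Contributions (after 96 returned to B): A=43, B=48, C=48
Pot levels (distinct totals of non-folded players): 43, 48
Layer 1-43: 43 each from A, B, C = 43*3 = 129 chips; eligible A, B, C
Layer 44-48: 5 each from B, C = 5*2 = 10 chips; eligible B, C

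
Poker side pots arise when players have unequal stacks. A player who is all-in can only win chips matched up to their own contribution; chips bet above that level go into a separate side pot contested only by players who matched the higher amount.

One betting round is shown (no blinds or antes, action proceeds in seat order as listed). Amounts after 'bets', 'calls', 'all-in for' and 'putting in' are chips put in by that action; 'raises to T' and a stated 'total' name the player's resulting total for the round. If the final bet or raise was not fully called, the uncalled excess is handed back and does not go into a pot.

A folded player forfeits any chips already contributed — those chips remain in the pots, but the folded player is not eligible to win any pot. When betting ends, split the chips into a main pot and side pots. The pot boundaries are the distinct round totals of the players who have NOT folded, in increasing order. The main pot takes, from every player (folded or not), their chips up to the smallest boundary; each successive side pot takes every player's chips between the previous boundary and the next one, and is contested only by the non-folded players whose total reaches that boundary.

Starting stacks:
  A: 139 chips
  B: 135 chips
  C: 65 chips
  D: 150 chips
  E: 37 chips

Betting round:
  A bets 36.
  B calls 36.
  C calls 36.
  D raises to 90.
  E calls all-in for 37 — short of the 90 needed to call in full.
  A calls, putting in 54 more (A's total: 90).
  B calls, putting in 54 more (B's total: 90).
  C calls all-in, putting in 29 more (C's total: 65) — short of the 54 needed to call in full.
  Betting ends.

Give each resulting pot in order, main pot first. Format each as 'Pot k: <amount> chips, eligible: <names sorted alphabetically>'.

Pot 1: 185 chips, eligible: A, B, C, D, E
Pot 2: 112 chips, eligible: A, B, C, D
Pot 3: 75 chips, eligible: A, B, D

Derivation:
Contributions: A=90, B=90, C=65, D=90, E=37
Pot levels (distinct totals of non-folded players): 37, 65, 90
Layer 1-37: 37 each from A, B, C, D, E = 37*5 = 185 chips; eligible A, B, C, D, E
Layer 38-65: 28 each from A, B, C, D = 28*4 = 112 chips; eligible A, B, C, D
Layer 66-90: 25 each from A, B, D = 25*3 = 75 chips; eligible A, B, D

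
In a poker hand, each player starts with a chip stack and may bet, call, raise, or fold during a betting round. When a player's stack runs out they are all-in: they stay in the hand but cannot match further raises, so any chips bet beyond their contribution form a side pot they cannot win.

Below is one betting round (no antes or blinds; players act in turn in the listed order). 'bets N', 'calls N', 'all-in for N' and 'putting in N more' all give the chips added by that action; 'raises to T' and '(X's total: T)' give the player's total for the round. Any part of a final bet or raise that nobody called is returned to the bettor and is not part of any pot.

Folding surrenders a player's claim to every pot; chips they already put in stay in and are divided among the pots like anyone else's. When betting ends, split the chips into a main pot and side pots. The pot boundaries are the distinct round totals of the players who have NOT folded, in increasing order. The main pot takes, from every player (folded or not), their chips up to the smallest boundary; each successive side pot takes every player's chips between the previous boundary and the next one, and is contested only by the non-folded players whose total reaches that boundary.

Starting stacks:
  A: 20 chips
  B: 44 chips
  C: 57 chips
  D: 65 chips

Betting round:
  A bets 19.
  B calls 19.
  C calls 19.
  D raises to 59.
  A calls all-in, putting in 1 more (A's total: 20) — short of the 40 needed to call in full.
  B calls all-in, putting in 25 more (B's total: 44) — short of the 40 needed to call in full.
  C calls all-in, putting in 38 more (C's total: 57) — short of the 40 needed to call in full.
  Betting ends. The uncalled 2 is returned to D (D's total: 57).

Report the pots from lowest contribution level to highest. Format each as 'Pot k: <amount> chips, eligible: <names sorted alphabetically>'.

Pot 1: 80 chips, eligible: A, B, C, D
Pot 2: 72 chips, eligible: B, C, D
Pot 3: 26 chips, eligible: C, D

Derivation:
Contributions (after 2 returned to D): A=20, B=44, C=57, D=57
Pot levels (distinct totals of non-folded players): 20, 44, 57
Layer 1-20: 20 each from A, B, C, D = 20*4 = 80 chips; eligible A, B, C, D
Layer 21-44: 24 each from B, C, D = 24*3 = 72 chips; eligible B, C, D
Layer 45-57: 13 each from C, D = 13*2 = 26 chips; eligible C, D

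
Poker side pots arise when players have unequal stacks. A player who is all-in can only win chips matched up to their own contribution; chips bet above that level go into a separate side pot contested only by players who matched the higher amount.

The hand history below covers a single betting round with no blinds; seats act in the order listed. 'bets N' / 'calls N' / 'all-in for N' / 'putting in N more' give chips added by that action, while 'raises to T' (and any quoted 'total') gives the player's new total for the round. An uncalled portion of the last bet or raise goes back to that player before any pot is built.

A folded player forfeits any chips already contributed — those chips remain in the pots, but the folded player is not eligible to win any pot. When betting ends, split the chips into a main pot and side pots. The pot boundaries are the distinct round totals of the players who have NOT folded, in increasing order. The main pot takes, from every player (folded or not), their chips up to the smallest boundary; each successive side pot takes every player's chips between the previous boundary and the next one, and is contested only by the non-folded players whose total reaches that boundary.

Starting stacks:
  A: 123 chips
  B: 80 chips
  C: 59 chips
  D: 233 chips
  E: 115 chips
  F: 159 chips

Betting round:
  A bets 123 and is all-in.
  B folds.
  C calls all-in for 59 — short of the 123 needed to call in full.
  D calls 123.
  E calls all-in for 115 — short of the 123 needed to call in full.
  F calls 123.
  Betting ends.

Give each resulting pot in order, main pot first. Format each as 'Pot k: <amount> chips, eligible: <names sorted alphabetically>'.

Contributions: A=123, C=59, D=123, E=115, F=123
Folded: B
Pot levels (distinct totals of non-folded players): 59, 115, 123
Layer 1-59: 59 each from A, C, D, E, F = 59*5 = 295 chips; eligible A, C, D, E, F
Layer 60-115: 56 each from A, D, E, F = 56*4 = 224 chips; eligible A, D, E, F
Layer 116-123: 8 each from A, D, F = 8*3 = 24 chips; eligible A, D, F

Pot 1: 295 chips, eligible: A, C, D, E, F
Pot 2: 224 chips, eligible: A, D, E, F
Pot 3: 24 chips, eligible: A, D, F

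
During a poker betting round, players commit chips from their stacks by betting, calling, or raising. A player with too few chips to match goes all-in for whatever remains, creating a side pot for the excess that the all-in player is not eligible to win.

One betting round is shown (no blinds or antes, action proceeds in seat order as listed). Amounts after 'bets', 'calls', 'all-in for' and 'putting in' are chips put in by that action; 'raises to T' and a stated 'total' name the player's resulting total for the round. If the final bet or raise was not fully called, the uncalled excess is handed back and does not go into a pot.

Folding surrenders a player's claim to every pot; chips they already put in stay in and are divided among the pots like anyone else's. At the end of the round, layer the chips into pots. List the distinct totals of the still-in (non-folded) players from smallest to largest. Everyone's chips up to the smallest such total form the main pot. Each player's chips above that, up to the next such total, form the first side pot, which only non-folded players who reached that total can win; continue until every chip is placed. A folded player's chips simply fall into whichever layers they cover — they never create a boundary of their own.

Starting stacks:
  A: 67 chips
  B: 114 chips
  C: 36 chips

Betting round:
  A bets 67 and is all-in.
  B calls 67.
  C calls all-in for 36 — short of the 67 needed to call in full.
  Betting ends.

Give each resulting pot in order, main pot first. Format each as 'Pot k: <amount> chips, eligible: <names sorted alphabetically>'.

Contributions: A=67, B=67, C=36
Pot levels (distinct totals of non-folded players): 36, 67
Layer 1-36: 36 each from A, B, C = 36*3 = 108 chips; eligible A, B, C
Layer 37-67: 31 each from A, B = 31*2 = 62 chips; eligible A, B

Pot 1: 108 chips, eligible: A, B, C
Pot 2: 62 chips, eligible: A, B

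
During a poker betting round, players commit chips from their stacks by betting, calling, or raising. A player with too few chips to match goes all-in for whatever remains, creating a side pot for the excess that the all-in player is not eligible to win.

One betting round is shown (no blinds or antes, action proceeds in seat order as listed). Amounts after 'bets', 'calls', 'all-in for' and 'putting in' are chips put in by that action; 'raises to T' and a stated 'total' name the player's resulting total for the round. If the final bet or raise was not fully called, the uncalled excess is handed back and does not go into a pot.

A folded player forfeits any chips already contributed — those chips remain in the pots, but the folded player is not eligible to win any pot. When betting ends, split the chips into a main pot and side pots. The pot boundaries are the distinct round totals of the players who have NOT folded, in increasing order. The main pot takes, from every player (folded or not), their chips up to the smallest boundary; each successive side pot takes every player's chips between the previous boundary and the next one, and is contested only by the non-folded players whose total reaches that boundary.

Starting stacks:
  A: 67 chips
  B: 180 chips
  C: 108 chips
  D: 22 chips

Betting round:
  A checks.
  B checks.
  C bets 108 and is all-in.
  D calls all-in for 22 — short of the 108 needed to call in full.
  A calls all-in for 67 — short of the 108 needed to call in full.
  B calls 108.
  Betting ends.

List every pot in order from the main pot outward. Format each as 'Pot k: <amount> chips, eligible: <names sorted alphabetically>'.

Contributions: A=67, B=108, C=108, D=22
Pot levels (distinct totals of non-folded players): 22, 67, 108
Layer 1-22: 22 each from A, B, C, D = 22*4 = 88 chips; eligible A, B, C, D
Layer 23-67: 45 each from A, B, C = 45*3 = 135 chips; eligible A, B, C
Layer 68-108: 41 each from B, C = 41*2 = 82 chips; eligible B, C

Pot 1: 88 chips, eligible: A, B, C, D
Pot 2: 135 chips, eligible: A, B, C
Pot 3: 82 chips, eligible: B, C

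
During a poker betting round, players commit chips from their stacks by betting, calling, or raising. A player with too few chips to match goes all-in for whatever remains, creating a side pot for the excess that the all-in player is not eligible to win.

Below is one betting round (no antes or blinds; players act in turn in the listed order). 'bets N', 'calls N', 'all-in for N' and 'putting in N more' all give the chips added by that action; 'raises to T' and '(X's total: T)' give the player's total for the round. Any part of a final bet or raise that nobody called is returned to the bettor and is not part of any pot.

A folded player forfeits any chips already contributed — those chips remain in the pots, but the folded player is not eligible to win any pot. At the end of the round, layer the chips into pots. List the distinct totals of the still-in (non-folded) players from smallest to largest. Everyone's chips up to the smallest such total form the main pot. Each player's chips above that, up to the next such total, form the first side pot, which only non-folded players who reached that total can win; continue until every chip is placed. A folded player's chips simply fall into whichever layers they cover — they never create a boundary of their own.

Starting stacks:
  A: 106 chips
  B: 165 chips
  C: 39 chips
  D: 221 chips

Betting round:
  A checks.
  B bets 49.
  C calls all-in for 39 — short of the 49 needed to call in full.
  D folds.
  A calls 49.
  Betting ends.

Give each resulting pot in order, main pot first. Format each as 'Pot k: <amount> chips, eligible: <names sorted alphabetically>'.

Pot 1: 117 chips, eligible: A, B, C
Pot 2: 20 chips, eligible: A, B

Derivation:
Contributions: A=49, B=49, C=39
Folded: D
Pot levels (distinct totals of non-folded players): 39, 49
Layer 1-39: 39 each from A, B, C = 39*3 = 117 chips; eligible A, B, C
Layer 40-49: 10 each from A, B = 10*2 = 20 chips; eligible A, B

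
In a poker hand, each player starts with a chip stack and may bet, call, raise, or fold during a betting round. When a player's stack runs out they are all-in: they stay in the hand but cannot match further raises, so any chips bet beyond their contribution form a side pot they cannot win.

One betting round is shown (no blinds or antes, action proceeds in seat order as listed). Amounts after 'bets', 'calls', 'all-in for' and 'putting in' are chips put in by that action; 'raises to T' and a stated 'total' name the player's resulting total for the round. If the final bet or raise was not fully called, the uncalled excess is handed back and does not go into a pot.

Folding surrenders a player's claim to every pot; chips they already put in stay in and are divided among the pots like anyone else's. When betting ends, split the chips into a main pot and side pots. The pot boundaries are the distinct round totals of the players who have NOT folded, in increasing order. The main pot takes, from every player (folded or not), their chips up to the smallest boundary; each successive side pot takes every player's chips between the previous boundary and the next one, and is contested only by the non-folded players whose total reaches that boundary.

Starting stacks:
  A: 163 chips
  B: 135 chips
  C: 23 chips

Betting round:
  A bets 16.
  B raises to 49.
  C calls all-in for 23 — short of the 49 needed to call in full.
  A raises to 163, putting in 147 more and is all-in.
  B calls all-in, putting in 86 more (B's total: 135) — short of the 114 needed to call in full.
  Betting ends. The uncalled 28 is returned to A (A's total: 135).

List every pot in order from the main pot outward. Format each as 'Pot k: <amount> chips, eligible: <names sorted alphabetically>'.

Contributions (after 28 returned to A): A=135, B=135, C=23
Pot levels (distinct totals of non-folded players): 23, 135
Layer 1-23: 23 each from A, B, C = 23*3 = 69 chips; eligible A, B, C
Layer 24-135: 112 each from A, B = 112*2 = 224 chips; eligible A, B

Pot 1: 69 chips, eligible: A, B, C
Pot 2: 224 chips, eligible: A, B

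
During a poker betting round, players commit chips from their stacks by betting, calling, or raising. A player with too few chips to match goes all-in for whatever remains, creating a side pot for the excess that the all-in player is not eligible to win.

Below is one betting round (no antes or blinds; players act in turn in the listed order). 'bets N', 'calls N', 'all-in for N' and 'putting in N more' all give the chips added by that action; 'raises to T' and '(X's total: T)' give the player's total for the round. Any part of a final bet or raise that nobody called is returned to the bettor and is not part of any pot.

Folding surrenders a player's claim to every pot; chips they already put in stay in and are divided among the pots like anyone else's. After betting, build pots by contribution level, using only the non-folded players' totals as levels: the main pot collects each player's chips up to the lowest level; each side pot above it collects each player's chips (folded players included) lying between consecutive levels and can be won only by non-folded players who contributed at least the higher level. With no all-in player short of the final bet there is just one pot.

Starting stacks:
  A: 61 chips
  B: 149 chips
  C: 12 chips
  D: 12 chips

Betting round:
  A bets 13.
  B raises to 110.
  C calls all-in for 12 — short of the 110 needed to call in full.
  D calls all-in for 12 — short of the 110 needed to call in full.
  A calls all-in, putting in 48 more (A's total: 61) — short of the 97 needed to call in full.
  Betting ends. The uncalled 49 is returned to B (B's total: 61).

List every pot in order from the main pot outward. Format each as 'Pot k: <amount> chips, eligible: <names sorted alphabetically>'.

Contributions (after 49 returned to B): A=61, B=61, C=12, D=12
Pot levels (distinct totals of non-folded players): 12, 61
Layer 1-12: 12 each from A, B, C, D = 12*4 = 48 chips; eligible A, B, C, D
Layer 13-61: 49 each from A, B = 49*2 = 98 chips; eligible A, B

Pot 1: 48 chips, eligible: A, B, C, D
Pot 2: 98 chips, eligible: A, B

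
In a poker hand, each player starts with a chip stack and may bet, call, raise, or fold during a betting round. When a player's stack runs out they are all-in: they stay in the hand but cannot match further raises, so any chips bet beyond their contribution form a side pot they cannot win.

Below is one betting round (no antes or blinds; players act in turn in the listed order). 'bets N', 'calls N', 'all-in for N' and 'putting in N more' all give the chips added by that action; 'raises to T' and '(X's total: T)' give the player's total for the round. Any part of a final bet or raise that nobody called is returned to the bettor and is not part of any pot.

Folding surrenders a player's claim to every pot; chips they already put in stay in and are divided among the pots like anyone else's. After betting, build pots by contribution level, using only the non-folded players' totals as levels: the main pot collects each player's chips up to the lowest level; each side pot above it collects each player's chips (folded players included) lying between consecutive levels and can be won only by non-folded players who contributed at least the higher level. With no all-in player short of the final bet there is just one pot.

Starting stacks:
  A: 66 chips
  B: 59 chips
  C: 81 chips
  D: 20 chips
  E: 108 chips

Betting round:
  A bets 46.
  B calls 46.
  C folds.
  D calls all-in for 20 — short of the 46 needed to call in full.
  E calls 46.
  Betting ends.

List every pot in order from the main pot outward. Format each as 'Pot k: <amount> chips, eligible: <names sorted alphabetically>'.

Contributions: A=46, B=46, D=20, E=46
Folded: C
Pot levels (distinct totals of non-folded players): 20, 46
Layer 1-20: 20 each from A, B, D, E = 20*4 = 80 chips; eligible A, B, D, E
Layer 21-46: 26 each from A, B, E = 26*3 = 78 chips; eligible A, B, E

Pot 1: 80 chips, eligible: A, B, D, E
Pot 2: 78 chips, eligible: A, B, E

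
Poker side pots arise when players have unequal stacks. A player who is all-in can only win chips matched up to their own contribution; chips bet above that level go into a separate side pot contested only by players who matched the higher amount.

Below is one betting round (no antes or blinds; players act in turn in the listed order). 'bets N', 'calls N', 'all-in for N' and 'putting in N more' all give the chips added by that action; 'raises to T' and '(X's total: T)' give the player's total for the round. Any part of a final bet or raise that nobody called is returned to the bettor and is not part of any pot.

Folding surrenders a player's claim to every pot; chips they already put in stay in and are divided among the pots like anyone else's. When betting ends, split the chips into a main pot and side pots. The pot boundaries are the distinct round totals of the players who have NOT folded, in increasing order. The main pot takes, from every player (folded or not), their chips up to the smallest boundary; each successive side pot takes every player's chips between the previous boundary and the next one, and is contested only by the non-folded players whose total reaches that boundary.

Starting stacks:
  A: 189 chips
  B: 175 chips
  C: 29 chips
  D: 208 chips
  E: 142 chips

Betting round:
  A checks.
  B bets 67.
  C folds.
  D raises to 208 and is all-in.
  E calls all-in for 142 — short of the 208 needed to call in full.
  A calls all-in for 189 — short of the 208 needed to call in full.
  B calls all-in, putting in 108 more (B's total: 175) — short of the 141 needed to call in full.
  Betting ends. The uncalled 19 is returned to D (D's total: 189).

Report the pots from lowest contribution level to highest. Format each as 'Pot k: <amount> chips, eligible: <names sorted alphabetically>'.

Pot 1: 568 chips, eligible: A, B, D, E
Pot 2: 99 chips, eligible: A, B, D
Pot 3: 28 chips, eligible: A, D

Derivation:
Contributions (after 19 returned to D): A=189, B=175, D=189, E=142
Folded: C
Pot levels (distinct totals of non-folded players): 142, 175, 189
Layer 1-142: 142 each from A, B, D, E = 142*4 = 568 chips; eligible A, B, D, E
Layer 143-175: 33 each from A, B, D = 33*3 = 99 chips; eligible A, B, D
Layer 176-189: 14 each from A, D = 14*2 = 28 chips; eligible A, D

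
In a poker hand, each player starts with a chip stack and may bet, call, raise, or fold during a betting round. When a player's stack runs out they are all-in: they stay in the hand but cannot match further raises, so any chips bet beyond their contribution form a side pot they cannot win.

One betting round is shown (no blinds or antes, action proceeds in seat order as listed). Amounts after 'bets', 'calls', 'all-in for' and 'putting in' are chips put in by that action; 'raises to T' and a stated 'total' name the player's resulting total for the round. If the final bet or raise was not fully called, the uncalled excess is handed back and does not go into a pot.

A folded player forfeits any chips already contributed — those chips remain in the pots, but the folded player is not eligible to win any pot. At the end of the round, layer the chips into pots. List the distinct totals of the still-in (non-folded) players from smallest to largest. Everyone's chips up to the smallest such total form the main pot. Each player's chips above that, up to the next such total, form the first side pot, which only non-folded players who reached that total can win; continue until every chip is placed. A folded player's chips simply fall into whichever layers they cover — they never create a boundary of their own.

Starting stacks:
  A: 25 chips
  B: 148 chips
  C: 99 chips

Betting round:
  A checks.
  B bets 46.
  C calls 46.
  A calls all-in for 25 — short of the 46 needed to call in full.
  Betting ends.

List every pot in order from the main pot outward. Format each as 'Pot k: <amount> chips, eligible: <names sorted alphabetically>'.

Pot 1: 75 chips, eligible: A, B, C
Pot 2: 42 chips, eligible: B, C

Derivation:
Contributions: A=25, B=46, C=46
Pot levels (distinct totals of non-folded players): 25, 46
Layer 1-25: 25 each from A, B, C = 25*3 = 75 chips; eligible A, B, C
Layer 26-46: 21 each from B, C = 21*2 = 42 chips; eligible B, C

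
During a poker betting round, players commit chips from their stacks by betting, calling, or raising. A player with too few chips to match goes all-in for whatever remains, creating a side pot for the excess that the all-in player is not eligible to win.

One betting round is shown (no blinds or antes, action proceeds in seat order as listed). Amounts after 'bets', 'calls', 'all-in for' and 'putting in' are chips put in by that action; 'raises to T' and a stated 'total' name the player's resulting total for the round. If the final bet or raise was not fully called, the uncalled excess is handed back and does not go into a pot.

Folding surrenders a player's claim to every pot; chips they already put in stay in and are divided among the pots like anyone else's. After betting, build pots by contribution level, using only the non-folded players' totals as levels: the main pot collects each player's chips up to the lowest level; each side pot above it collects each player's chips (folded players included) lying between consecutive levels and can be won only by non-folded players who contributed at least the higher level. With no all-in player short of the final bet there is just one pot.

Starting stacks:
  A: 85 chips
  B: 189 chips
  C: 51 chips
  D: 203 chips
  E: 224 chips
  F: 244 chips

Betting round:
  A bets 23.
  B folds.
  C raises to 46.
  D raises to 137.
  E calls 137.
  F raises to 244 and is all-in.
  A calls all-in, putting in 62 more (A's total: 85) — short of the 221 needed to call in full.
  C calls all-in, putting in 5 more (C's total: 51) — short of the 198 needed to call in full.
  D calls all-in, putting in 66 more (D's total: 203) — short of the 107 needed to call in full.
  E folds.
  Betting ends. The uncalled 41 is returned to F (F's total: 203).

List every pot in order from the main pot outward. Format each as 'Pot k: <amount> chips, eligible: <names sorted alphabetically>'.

Contributions (after 41 returned to F): A=85, C=51, D=203, E=137, F=203
Folded: B, E
Pot levels (distinct totals of non-folded players): 51, 85, 203
Layer 1-51: 51 each from A, C, D, E, F = 51*5 = 255 chips; eligible A, C, D, F
Layer 52-85: 34 each from A, D, E, F = 34*4 = 136 chips; eligible A, D, F
Layer 86-203: D 118 + E 52 + F 118 = 288 chips; eligible D, F

Pot 1: 255 chips, eligible: A, C, D, F
Pot 2: 136 chips, eligible: A, D, F
Pot 3: 288 chips, eligible: D, F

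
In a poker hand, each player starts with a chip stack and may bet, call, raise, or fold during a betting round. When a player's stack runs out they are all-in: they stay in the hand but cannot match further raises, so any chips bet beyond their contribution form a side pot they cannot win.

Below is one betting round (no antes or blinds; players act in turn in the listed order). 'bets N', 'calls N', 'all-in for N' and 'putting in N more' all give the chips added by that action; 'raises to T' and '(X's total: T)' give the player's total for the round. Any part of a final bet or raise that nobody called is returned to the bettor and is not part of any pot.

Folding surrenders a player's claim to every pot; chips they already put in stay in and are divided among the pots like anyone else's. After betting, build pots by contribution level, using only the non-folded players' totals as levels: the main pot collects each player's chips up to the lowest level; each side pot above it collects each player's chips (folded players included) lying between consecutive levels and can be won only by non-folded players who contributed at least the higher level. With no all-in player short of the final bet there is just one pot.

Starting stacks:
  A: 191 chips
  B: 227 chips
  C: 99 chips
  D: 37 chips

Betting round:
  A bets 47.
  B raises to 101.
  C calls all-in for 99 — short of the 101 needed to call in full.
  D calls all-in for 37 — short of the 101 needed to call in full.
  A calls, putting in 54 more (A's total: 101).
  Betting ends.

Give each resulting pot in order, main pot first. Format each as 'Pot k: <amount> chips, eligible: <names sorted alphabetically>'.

Pot 1: 148 chips, eligible: A, B, C, D
Pot 2: 186 chips, eligible: A, B, C
Pot 3: 4 chips, eligible: A, B

Derivation:
Contributions: A=101, B=101, C=99, D=37
Pot levels (distinct totals of non-folded players): 37, 99, 101
Layer 1-37: 37 each from A, B, C, D = 37*4 = 148 chips; eligible A, B, C, D
Layer 38-99: 62 each from A, B, C = 62*3 = 186 chips; eligible A, B, C
Layer 100-101: 2 each from A, B = 2*2 = 4 chips; eligible A, B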